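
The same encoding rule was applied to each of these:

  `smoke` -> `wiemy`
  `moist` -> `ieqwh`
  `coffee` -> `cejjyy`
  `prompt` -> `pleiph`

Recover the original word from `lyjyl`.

s(18)→w(22) and m(12)→i(8) fit y≡11x+6 (mod 26); the inverse of 11 mod 26 is 19. Each letter's alphabet position (a=0..z=25) is mapped through 11·x+6 mod 26 — an affine cipher.
Decoding lyjyl: l(11)→19·(11−6)≡17=r; y(24)→19·(24−6)≡4=e; j(9)→19·(9−6)≡5=f; y(24)→19·(24−6)≡4=e; l(11)→19·(11−6)≡17=r (all mod 26).

refer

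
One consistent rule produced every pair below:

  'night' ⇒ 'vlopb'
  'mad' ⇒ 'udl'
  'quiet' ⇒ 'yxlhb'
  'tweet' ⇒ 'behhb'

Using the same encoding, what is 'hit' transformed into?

The rule splits by letter class: vowels +3, consonants +8.
On hit: h(cons)+8=p, i(vowel)+3=l, t(cons)+8=b.

plb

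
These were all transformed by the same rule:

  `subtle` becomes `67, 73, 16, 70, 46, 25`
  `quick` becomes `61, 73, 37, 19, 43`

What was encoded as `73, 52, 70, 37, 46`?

until

s(#19)→67 and u(#21)→73: differences scale by 3, so n = 3·pos + 10. With a=1..z=26, the number is 3·pos + 10.
Reversing it on 73, 52, 70, 37, 46: 73→(73−10)÷3=21=u, 52→(52−10)÷3=14=n, 70→(70−10)÷3=20=t, 37→(37−10)÷3=9=i, 46→(46−10)÷3=12=l.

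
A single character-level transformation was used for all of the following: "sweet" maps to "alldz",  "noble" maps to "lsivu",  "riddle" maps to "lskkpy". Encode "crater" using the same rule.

ylahyj

The output letters match the input read backwards, each shifted +7: sweet reversed is teews. Two steps: reverse the string, then apply a Caesar shift of +7.
On crater: reverse → retarc; then shift: r+7=y, e+7=l, t+7=a, a+7=h, r+7=y, c+7=j.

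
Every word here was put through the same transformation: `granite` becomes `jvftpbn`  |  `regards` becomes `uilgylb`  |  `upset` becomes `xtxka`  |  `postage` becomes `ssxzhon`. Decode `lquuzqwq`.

imposing

In granite: g→j is +3, r→v is +4, a→f is +5, n→t is +6 — the shift increases by 1 each position. Letter i (0-indexed) is shifted by i+3, so successive shifts are 3, 4, 5, ….
Undoing it on lquuzqwq: l−3=i, q−4=m, u−5=p, u−6=o, z−7=s, q−8=i, w−9=n, q−10=g.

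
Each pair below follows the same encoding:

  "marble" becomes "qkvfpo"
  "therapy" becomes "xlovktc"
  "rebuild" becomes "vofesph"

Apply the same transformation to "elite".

The shift depends on letter class: consonant m→q is +4, but vowel a→k is +10. Vowels shift forward by 10 and consonants shift forward by 4.
On elite: e(vowel)+10=o, l(cons)+4=p, i(vowel)+10=s, t(cons)+4=x, e(vowel)+10=o.

opsxo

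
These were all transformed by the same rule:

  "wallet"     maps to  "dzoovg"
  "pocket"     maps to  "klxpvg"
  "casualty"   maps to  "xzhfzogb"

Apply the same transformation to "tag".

Each pair mirrors across the alphabet (w↔d, a↔z, l↔o): positions sum to 25. Letters are reflected about the middle of the alphabet (position → 25−position): Atbash.
For tag: t↔g, a↔z, g↔t.

gzt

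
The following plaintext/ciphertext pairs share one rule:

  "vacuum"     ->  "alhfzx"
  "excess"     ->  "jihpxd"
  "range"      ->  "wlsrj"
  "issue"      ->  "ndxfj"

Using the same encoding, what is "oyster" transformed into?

tjxejc

Shifts by position in vacuum: pos 0: v→a (+5), pos 1: a→l (+11), pos 2: c→h (+5), pos 3: u→f (+11) — repeating every 2. The shifts repeat in a cycle of length 2: positions 0,1,… shift by +5, +11, then the pattern repeats.
On oyster: o+5=t, y+11=j, s+5=x, t+11=e, e+5=j, r+11=c.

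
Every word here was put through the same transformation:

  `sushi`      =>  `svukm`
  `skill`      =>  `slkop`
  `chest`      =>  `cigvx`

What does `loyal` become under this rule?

lpadp

The shift increases by 1 at each position, starting from +0: 0, 1, 2, ….
On loyal: l+0=l, o+1=p, y+2=a, a+3=d, l+4=p.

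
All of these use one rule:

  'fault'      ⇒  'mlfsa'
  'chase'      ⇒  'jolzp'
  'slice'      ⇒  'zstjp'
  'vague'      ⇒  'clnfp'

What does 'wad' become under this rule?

dlk

Two shifts are in play — +11 for a/e/i/o/u, +7 for every other letter.
For wad: w(cons)+7=d, a(vowel)+11=l, d(cons)+7=k.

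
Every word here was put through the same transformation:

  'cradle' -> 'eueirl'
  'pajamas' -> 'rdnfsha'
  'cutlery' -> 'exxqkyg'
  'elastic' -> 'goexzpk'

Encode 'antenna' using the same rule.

In cradle: c→e is +2, r→u is +3, a→e is +4, d→i is +5 — the shift increases by 1 each position. The shift increases by 1 at each position, starting from +2: 2, 3, 4, ….
Applying it to antenna: a+2=c, n+3=q, t+4=x, e+5=j, n+6=t, n+7=u, a+8=i.

cqxjtui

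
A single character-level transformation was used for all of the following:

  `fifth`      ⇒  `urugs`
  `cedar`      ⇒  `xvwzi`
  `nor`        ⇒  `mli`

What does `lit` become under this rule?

org

Each pair mirrors across the alphabet (f↔u, i↔r, f↔u): positions sum to 25. This is the alphabet-reversal cipher (Atbash): a becomes z, b becomes y, etc.
Applying it to lit: l↔o, i↔r, t↔g.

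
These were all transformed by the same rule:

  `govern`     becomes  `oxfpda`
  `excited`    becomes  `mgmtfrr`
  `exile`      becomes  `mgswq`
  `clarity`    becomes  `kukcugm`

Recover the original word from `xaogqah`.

prevent

In govern: g→o is +8, o→x is +9, v→f is +10, e→p is +11 — the shift increases by 1 each position. Letter i (0-indexed) is shifted by i+8, so successive shifts are 8, 9, 10, ….
Decoding xaogqah: x−8=p, a−9=r, o−10=e, g−11=v, q−12=e, a−13=n, h−14=t.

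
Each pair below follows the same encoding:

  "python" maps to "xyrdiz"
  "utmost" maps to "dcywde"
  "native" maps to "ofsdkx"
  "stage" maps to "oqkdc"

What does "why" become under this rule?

The word is reversed, then every letter is shifted forward by 10.
Applying it to why: reverse → yhw; then shift: y+10=i, h+10=r, w+10=g.

irg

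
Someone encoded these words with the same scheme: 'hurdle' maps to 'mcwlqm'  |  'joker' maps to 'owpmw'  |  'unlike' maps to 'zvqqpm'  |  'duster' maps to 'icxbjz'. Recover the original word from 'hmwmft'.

Shifts by position in hurdle: pos 0: h→m (+5), pos 1: u→c (+8), pos 2: r→w (+5), pos 3: d→l (+8) — repeating every 2. A repeating key of period 2 is used — shifts +5, +8 over and over.
Decoding hmwmft: h−5=c, m−8=e, w−5=r, m−8=e, f−5=a, t−8=l.

cereal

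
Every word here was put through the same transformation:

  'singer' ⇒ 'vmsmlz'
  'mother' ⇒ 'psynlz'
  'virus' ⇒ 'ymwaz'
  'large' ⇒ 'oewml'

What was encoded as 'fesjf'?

candy

In singer: s→v is +3, i→m is +4, n→s is +5, g→m is +6 — the shift increases by 1 each position. Each letter shifts forward by (position + 3), i.e. 3, 4, 5, … — the shift grows by one for each successive letter.
Reversing it on fesjf: f−3=c, e−4=a, s−5=n, j−6=d, f−7=y.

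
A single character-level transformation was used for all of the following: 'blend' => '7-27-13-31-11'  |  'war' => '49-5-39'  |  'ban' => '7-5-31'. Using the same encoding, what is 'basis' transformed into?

7-5-41-21-41

b(#2)→7 and l(#12)→27: differences scale by 2, so n = 2·pos + 3. The formula is n = 2×(alphabet index, a=1) + 3.
For basis: b=2→7, a=1→5, s=19→41, i=9→21, s=19→41.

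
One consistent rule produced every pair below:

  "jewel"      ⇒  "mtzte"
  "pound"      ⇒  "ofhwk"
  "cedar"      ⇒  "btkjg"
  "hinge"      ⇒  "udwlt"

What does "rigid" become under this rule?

Treating letters as 0–25, the rule is x ↦ 9x + 9 (mod 26).
On rigid: r(17)→9·17+9≡6=g; i(8)→9·8+9≡3=d; g(6)→9·6+9≡11=l; i(8)→9·8+9≡3=d; d(3)→9·3+9≡10=k (all mod 26).

gdldk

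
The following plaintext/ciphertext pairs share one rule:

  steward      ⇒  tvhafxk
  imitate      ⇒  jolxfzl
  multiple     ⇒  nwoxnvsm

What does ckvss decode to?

bison

In steward: s→t is +1, t→v is +2, e→h is +3, w→a is +4 — the shift increases by 1 each position. The shift increases by 1 at each position, starting from +1: 1, 2, 3, ….
Undoing it on ckvss: c−1=b, k−2=i, v−3=s, s−4=o, s−5=n.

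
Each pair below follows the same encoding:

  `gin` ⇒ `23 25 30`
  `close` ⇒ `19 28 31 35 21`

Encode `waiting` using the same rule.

g is letter #7 and maps to 23: an offset of 16. Each letter is replaced by its alphabet position (a=1..z=26) + 16.
On waiting: w=23→39, a=1→17, i=9→25, t=20→36, i=9→25, n=14→30, g=7→23.

39 17 25 36 25 30 23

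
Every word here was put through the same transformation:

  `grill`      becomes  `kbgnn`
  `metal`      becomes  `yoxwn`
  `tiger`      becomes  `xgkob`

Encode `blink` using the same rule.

hngjc

g(6)→k(10) and r(17)→b(1) fit y≡11x+22 (mod 26); the inverse of 11 mod 26 is 19. Treating letters as 0–25, the rule is x ↦ 11x + 22 (mod 26).
On blink: b(1)→11·1+22≡7=h; l(11)→11·11+22≡13=n; i(8)→11·8+22≡6=g; n(13)→11·13+22≡9=j; k(10)→11·10+22≡2=c (all mod 26).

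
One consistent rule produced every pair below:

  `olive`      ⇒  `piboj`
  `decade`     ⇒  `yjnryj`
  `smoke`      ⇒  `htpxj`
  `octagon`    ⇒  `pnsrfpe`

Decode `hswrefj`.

strange

Treating letters as 0–25, the rule is x ↦ 11x + 17 (mod 26).
Decoding hswrefj: h(7)→19·(7−17)≡18=s; s(18)→19·(18−17)≡19=t; w(22)→19·(22−17)≡17=r; r(17)→19·(17−17)≡0=a; e(4)→19·(4−17)≡13=n; f(5)→19·(5−17)≡6=g; j(9)→19·(9−17)≡4=e (all mod 26).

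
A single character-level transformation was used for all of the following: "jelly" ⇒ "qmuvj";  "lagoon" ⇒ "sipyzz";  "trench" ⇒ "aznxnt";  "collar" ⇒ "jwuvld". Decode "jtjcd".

class

In jelly: j→q is +7, e→m is +8, l→u is +9, l→v is +10 — the shift increases by 1 each position. The shift increases by 1 at each position, starting from +7: 7, 8, 9, ….
Undoing it on jtjcd: j−7=c, t−8=l, j−9=a, c−10=s, d−11=s.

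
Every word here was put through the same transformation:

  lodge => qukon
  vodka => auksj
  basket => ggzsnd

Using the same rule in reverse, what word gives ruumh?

Each letter shifts forward by (position + 5), i.e. 5, 6, 7, … — the shift grows by one for each successive letter.
Undoing it on ruumh: r−5=m, u−6=o, u−7=n, m−8=e, h−9=y.

money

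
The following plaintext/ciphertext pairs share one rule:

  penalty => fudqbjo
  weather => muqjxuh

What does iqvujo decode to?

Compare letters: p→f is +16, e→u is +16, n→d is +16 — a constant shift. Every letter moves 16 places later in the alphabet, wrapping around z→a.
Undoing it on iqvujo: i−16=s, q−16=a, v−16=f, u−16=e, j−16=t, o−16=y.

safety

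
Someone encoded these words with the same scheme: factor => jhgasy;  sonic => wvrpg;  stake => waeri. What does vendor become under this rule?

zlrksy

A repeating key of period 2 is used — shifts +4, +7 over and over.
For vendor: v+4=z, e+7=l, n+4=r, d+7=k, o+4=s, r+7=y.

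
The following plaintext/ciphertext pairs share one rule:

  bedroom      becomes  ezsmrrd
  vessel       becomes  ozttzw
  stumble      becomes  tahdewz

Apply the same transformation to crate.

lmxaz

b(1)→e(4) and e(4)→z(25) fit y≡7x+23 (mod 26); the inverse of 7 mod 26 is 15. Each letter's alphabet position (a=0..z=25) is mapped through 7·x+23 mod 26 — an affine cipher.
On crate: c(2)→7·2+23≡11=l; r(17)→7·17+23≡12=m; a(0)→7·0+23≡23=x; t(19)→7·19+23≡0=a; e(4)→7·4+23≡25=z (all mod 26).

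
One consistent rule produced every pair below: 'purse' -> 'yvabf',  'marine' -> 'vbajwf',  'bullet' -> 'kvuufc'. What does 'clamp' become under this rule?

lubvy

The shift depends on letter class: consonant p→y is +9, but vowel u→v is +1. Vowels shift forward by 1 and consonants shift forward by 9.
Applying it to clamp: c(cons)+9=l, l(cons)+9=u, a(vowel)+1=b, m(cons)+9=v, p(cons)+9=y.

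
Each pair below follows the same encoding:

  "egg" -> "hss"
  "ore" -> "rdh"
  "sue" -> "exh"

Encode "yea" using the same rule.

khd

The shift depends on letter class: consonant g→s is +12, but vowel e→h is +3. Vowels shift forward by 3 and consonants shift forward by 12.
On yea: y(cons)+12=k, e(vowel)+3=h, a(vowel)+3=d.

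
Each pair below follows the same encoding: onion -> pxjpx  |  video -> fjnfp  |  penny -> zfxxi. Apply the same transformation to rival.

The shift depends on letter class: consonant n→x is +10, but vowel o→p is +1. Vowels shift forward by 1 and consonants shift forward by 10.
For rival: r(cons)+10=b, i(vowel)+1=j, v(cons)+10=f, a(vowel)+1=b, l(cons)+10=v.

bjfbv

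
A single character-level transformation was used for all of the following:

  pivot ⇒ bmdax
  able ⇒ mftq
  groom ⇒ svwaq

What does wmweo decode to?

A repeating key of period 3 is used — shifts +12, +4, +8 over and over.
Reversing it on wmweo: w−12=k, m−4=i, w−8=o, e−12=s, o−4=k.

kiosk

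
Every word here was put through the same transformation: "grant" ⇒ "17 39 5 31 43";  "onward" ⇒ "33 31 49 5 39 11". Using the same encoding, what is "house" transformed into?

Each letter becomes 2×(its alphabet position, a=1..z=26) + 3.
Applying it to house: h=8→19, o=15→33, u=21→45, s=19→41, e=5→13.

19 33 45 41 13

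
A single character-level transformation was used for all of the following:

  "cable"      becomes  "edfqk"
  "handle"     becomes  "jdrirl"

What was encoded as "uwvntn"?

In cable: c→e is +2, a→d is +3, b→f is +4, l→q is +5 — the shift increases by 1 each position. Letter i (0-indexed) is shifted by i+2, so successive shifts are 2, 3, 4, ….
Undoing it on uwvntn: u−2=s, w−3=t, v−4=r, n−5=i, t−6=n, n−7=g.

string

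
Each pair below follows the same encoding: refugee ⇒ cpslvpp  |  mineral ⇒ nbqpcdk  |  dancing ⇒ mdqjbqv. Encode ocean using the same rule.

tjpdq

r(17)→c(2) and e(4)→p(15) fit y≡3x+3 (mod 26); the inverse of 3 mod 26 is 9. Treating letters as 0–25, the rule is x ↦ 3x + 3 (mod 26).
Applying it to ocean: o(14)→3·14+3≡19=t; c(2)→3·2+3≡9=j; e(4)→3·4+3≡15=p; a(0)→3·0+3≡3=d; n(13)→3·13+3≡16=q (all mod 26).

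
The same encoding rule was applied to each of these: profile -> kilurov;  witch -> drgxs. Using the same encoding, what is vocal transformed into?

elxzo

Each letter is replaced by its mirror in the alphabet: a↔z, b↔y, c↔x, and so on (the Atbash cipher).
For vocal: v↔e, o↔l, c↔x, a↔z, l↔o.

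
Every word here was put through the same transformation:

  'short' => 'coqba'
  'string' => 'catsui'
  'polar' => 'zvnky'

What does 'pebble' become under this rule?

zldlsg

The shifts repeat in a cycle of length 3: positions 0,1,… shift by +10, +7, +2, then the pattern repeats.
For pebble: p+10=z, e+7=l, b+2=d, b+10=l, l+7=s, e+2=g.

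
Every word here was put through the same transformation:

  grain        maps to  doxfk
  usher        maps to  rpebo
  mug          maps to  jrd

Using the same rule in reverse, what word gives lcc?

off

Compare letters: g→d is +23, r→o is +23, a→x is +23 — a constant shift. This is a Caesar cipher with shift 23.
Decoding lcc: l−23=o, c−23=f, c−23=f.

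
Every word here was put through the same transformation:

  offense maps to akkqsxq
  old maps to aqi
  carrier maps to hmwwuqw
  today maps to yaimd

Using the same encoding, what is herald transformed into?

Two shifts are in play — +12 for a/e/i/o/u, +5 for every other letter.
For herald: h(cons)+5=m, e(vowel)+12=q, r(cons)+5=w, a(vowel)+12=m, l(cons)+5=q, d(cons)+5=i.

mqwmqi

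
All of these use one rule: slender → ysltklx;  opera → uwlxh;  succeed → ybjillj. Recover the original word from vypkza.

priest

Shifts by position in slender: pos 0: s→y (+6), pos 1: l→s (+7), pos 2: e→l (+7), pos 3: n→t (+6), pos 4: d→k (+7), pos 5: e→l (+7) — repeating every 3. It's a Vigenère-style cipher with numeric key [6,7,7]: position i shifts by key[i mod 3].
Reversing it on vypkza: v−6=p, y−7=r, p−7=i, k−6=e, z−7=s, a−7=t.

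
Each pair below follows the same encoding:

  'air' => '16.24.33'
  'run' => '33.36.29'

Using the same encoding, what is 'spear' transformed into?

a is letter #1 and maps to 16: an offset of 15. Each letter is replaced by its alphabet position (a=1..z=26) + 15.
For spear: s=19→34, p=16→31, e=5→20, a=1→16, r=18→33.

34.31.20.16.33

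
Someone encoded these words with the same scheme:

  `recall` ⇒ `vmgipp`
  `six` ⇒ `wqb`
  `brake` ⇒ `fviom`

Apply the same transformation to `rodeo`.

vwhmw

Two shifts are in play — +8 for a/e/i/o/u, +4 for every other letter.
For rodeo: r(cons)+4=v, o(vowel)+8=w, d(cons)+4=h, e(vowel)+8=m, o(vowel)+8=w.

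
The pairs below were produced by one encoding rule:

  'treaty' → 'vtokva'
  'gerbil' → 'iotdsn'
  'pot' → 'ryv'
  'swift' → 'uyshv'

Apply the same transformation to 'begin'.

The shift depends on letter class: consonant t→v is +2, but vowel e→o is +10. Vowels shift forward by 10 and consonants shift forward by 2.
On begin: b(cons)+2=d, e(vowel)+10=o, g(cons)+2=i, i(vowel)+10=s, n(cons)+2=p.

doisp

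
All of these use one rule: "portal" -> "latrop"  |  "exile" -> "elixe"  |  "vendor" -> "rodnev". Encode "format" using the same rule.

The output letters match the input read backwards: portal reversed is latrop. It's just the letters in reverse order.
Applying it to format: reverse → tamrof.

tamrof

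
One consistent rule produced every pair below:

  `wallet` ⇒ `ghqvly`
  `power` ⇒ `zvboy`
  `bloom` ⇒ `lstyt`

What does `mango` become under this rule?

whsqv

Shifts by position in wallet: pos 0: w→g (+10), pos 1: a→h (+7), pos 2: l→q (+5), pos 3: l→v (+10), pos 4: e→l (+7), pos 5: t→y (+5) — repeating every 3. The shifts repeat in a cycle of length 3: positions 0,1,… shift by +10, +7, +5, then the pattern repeats.
On mango: m+10=w, a+7=h, n+5=s, g+10=q, o+7=v.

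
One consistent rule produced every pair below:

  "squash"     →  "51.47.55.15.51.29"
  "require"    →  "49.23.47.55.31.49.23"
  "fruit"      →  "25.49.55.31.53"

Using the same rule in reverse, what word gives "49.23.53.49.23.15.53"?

retreat

s(#19)→51 and q(#17)→47: differences scale by 2, so n = 2·pos + 13. With a=1..z=26, the number is 2·pos + 13.
Decoding 49.23.53.49.23.15.53: 49→(49−13)÷2=18=r, 23→(23−13)÷2=5=e, 53→(53−13)÷2=20=t, 49→(49−13)÷2=18=r, 23→(23−13)÷2=5=e, 15→(15−13)÷2=1=a, 53→(53−13)÷2=20=t.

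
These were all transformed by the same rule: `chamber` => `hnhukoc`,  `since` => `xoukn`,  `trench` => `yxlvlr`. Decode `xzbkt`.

stuck

Each letter shifts forward by (position + 5), i.e. 5, 6, 7, … — the shift grows by one for each successive letter.
Decoding xzbkt: x−5=s, z−6=t, b−7=u, k−8=c, t−9=k.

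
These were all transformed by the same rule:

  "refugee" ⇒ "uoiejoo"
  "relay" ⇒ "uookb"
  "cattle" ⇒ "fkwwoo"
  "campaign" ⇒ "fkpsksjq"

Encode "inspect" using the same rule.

The shift depends on letter class: consonant r→u is +3, but vowel e→o is +10. Two shifts are in play — +10 for a/e/i/o/u, +3 for every other letter.
Applying it to inspect: i(vowel)+10=s, n(cons)+3=q, s(cons)+3=v, p(cons)+3=s, e(vowel)+10=o, c(cons)+3=f, t(cons)+3=w.

sqvsofw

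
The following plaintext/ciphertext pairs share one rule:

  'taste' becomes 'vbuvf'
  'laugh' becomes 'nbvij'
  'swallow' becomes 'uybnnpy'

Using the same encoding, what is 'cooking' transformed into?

Two shifts are in play — +1 for a/e/i/o/u, +2 for every other letter.
Applying it to cooking: c(cons)+2=e, o(vowel)+1=p, o(vowel)+1=p, k(cons)+2=m, i(vowel)+1=j, n(cons)+2=p, g(cons)+2=i.

eppmjpi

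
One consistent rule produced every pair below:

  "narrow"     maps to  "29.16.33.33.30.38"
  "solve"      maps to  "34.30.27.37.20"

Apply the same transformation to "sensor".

34.20.29.34.30.33

n is letter #14 and maps to 29: an offset of 15. The number is (letter's place in the alphabet, a=1) + 15.
On sensor: s=19→34, e=5→20, n=14→29, s=19→34, o=15→30, r=18→33.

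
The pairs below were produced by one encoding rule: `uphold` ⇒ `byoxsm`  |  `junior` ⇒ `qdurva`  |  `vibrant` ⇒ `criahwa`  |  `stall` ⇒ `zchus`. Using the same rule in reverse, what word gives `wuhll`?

place

The shifts repeat in a cycle of length 2: positions 0,1,… shift by +7, +9, then the pattern repeats.
Undoing it on wuhll: w−7=p, u−9=l, h−7=a, l−9=c, l−7=e.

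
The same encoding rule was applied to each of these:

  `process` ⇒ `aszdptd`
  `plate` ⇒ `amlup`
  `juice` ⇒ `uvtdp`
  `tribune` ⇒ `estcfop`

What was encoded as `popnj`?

Shifts by position in process: pos 0: p→a (+11), pos 1: r→s (+1), pos 2: o→z (+11), pos 3: c→d (+1) — repeating every 2. A repeating key of period 2 is used — shifts +11, +1 over and over.
Decoding popnj: p−11=e, o−1=n, p−11=e, n−1=m, j−11=y.

enemy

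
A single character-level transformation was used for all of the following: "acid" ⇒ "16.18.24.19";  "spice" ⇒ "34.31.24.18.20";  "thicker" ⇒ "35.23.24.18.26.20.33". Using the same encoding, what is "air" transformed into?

a is letter #1 and maps to 16: an offset of 15. Letters become their 1-based position plus 15 (so a→16, b→17, …).
On air: a=1→16, i=9→24, r=18→33.

16.24.33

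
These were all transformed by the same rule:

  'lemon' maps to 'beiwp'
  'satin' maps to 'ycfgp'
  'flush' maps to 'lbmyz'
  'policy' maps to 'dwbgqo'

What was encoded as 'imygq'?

l(11)→b(1) and e(4)→e(4) fit y≡7x+2 (mod 26); the inverse of 7 mod 26 is 15. Each letter's alphabet position (a=0..z=25) is mapped through 7·x+2 mod 26 — an affine cipher.
Decoding imygq: i(8)→15·(8−2)≡12=m; m(12)→15·(12−2)≡20=u; y(24)→15·(24−2)≡18=s; g(6)→15·(6−2)≡8=i; q(16)→15·(16−2)≡2=c (all mod 26).

music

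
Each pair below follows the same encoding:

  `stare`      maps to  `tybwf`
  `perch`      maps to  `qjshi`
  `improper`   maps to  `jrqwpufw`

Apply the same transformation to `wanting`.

It's a Vigenère-style cipher with numeric key [1,5]: position i shifts by key[i mod 2].
For wanting: w+1=x, a+5=f, n+1=o, t+5=y, i+1=j, n+5=s, g+1=h.

xfoyjsh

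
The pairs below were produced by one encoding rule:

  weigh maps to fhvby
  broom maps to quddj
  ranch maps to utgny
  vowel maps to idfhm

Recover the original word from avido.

pivot

Each letter's alphabet position (a=0..z=25) is mapped through 23·x+19 mod 26 — an affine cipher.
Undoing it on avido: a(0)→17·(0−19)≡15=p; v(21)→17·(21−19)≡8=i; i(8)→17·(8−19)≡21=v; d(3)→17·(3−19)≡14=o; o(14)→17·(14−19)≡19=t (all mod 26).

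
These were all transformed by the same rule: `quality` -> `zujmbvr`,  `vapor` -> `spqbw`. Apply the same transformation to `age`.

fhb

Two steps: reverse the string, then apply a Caesar shift of +1.
On age: reverse → ega; then shift: e+1=f, g+1=h, a+1=b.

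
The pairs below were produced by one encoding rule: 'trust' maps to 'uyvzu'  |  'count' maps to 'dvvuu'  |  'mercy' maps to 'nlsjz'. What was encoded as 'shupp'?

A repeating key of period 2 is used — shifts +1, +7 over and over.
Decoding shupp: s−1=r, h−7=a, u−1=t, p−7=i, p−1=o.

ratio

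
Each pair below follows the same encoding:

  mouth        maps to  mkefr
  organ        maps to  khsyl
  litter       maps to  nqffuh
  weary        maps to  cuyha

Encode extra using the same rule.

ubfhy

m(12)→m(12) and o(14)→k(10) fit y≡25x+24 (mod 26); the inverse of 25 mod 26 is 25. Treating letters as 0–25, the rule is x ↦ 25x + 24 (mod 26).
On extra: e(4)→25·4+24≡20=u; x(23)→25·23+24≡1=b; t(19)→25·19+24≡5=f; r(17)→25·17+24≡7=h; a(0)→25·0+24≡24=y (all mod 26).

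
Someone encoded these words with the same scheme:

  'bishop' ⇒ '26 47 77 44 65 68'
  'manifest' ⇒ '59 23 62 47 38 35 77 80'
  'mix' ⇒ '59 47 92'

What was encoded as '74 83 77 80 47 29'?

rustic

b(#2)→26 and i(#9)→47: differences scale by 3, so n = 3·pos + 20. With a=1..z=26, the number is 3·pos + 20.
Reversing it on 74 83 77 80 47 29: 74→(74−20)÷3=18=r, 83→(83−20)÷3=21=u, 77→(77−20)÷3=19=s, 80→(80−20)÷3=20=t, 47→(47−20)÷3=9=i, 29→(29−20)÷3=3=c.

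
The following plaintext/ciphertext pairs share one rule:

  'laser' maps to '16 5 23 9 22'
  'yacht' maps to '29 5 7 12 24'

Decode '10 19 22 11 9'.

forge

l is letter #12 and maps to 16: an offset of 4. Each letter is replaced by its alphabet position (a=1..z=26) + 4.
Undoing it on 10 19 22 11 9: 10→(10−4)÷1=6=f, 19→(19−4)÷1=15=o, 22→(22−4)÷1=18=r, 11→(11−4)÷1=7=g, 9→(9−4)÷1=5=e.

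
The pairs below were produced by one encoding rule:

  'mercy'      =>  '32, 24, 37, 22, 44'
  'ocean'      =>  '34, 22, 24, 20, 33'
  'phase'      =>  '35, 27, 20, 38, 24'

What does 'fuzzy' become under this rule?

Each letter is replaced by its alphabet position (a=1..z=26) + 19.
On fuzzy: f=6→25, u=21→40, z=26→45, z=26→45, y=25→44.

25, 40, 45, 45, 44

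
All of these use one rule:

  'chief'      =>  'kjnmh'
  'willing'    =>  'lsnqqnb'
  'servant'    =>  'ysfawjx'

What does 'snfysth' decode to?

The output letters match the input read backwards, each shifted +5: chief reversed is feihc. Read the word backwards and shift each letter +5.
Decoding snfysth: shift back: s−5=n, n−5=i, f−5=a, y−5=t, s−5=n, t−5=o, h−5=c → niatnoc; then reverse → contain.

contain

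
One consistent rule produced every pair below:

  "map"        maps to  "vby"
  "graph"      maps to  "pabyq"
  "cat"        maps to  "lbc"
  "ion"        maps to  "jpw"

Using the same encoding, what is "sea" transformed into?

The shift depends on letter class: consonant m→v is +9, but vowel a→b is +1. Vowels shift forward by 1 and consonants shift forward by 9.
Applying it to sea: s(cons)+9=b, e(vowel)+1=f, a(vowel)+1=b.

bfb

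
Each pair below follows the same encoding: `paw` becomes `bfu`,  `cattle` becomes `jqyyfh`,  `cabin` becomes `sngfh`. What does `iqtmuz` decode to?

The output letters match the input read backwards, each shifted +5: paw reversed is wap. The word is reversed, then every letter is shifted forward by 5.
Reversing it on iqtmuz: shift back: i−5=d, q−5=l, t−5=o, m−5=h, u−5=p, z−5=u → dlohpu; then reverse → uphold.

uphold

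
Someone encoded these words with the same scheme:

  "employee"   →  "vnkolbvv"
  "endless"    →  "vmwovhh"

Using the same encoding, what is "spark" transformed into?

Each pair mirrors across the alphabet (e↔v, m↔n, p↔k): positions sum to 25. This is the alphabet-reversal cipher (Atbash): a becomes z, b becomes y, etc.
On spark: s↔h, p↔k, a↔z, r↔i, k↔p.

hkzip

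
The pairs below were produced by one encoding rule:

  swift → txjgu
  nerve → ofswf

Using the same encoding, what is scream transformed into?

tdsfbn

Compare letters: s→t is +1, w→x is +1, i→j is +1 — a constant shift. It's a constant shift of +1 (ROT1).
Applying it to scream: s+1=t, c+1=d, r+1=s, e+1=f, a+1=b, m+1=n.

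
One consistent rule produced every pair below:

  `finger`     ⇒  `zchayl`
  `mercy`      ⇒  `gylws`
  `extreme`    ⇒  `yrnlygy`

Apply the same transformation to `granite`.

It's a constant shift of +20 (ROT20).
For granite: g+20=a, r+20=l, a+20=u, n+20=h, i+20=c, t+20=n, e+20=y.

aluhcny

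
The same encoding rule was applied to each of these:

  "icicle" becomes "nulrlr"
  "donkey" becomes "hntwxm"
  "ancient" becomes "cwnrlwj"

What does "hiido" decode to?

The output letters match the input read backwards, each shifted +9: icicle reversed is elcici. Two steps: reverse the string, then apply a Caesar shift of +9.
Decoding hiido: shift back: h−9=y, i−9=z, i−9=z, d−9=u, o−9=f → yzzuf; then reverse → fuzzy.

fuzzy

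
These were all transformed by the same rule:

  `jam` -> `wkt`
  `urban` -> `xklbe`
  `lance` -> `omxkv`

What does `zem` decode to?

cup

The output letters match the input read backwards, each shifted +10: jam reversed is maj. Read the word backwards and shift each letter +10.
Reversing it on zem: shift back: z−10=p, e−10=u, m−10=c → puc; then reverse → cup.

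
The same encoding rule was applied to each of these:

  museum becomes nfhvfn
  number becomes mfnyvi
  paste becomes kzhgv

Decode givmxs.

Each pair mirrors across the alphabet (m↔n, u↔f, s↔h): positions sum to 25. This is the alphabet-reversal cipher (Atbash): a becomes z, b becomes y, etc.
Reversing it on givmxs: g↔t, i↔r, v↔e, m↔n, x↔c, s↔h.

trench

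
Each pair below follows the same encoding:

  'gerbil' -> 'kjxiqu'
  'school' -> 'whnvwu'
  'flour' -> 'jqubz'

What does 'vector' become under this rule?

The shift increases by 1 at each position, starting from +4: 4, 5, 6, ….
On vector: v+4=z, e+5=j, c+6=i, t+7=a, o+8=w, r+9=a.

zjiawa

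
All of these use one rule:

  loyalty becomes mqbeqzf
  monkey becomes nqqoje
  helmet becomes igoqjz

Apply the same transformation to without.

In loyalty: l→m is +1, o→q is +2, y→b is +3, a→e is +4 — the shift increases by 1 each position. Letter i (0-indexed) is shifted by i+1, so successive shifts are 1, 2, 3, ….
On without: w+1=x, i+2=k, t+3=w, h+4=l, o+5=t, u+6=a, t+7=a.

xkwltaa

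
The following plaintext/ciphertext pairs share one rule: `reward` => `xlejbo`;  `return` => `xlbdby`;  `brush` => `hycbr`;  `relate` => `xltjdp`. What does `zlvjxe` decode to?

In reward: r→x is +6, e→l is +7, w→e is +8, a→j is +9 — the shift increases by 1 each position. Each letter shifts forward by (position + 6), i.e. 6, 7, 8, … — the shift grows by one for each successive letter.
Reversing it on zlvjxe: z−6=t, l−7=e, v−8=n, j−9=a, x−10=n, e−11=t.

tenant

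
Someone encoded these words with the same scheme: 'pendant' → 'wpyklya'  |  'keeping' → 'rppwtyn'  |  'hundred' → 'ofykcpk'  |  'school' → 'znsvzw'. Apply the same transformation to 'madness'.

Shifts by position in pendant: pos 0: p→w (+7), pos 1: e→p (+11), pos 2: n→y (+11), pos 3: d→k (+7), pos 4: a→l (+11), pos 5: n→y (+11) — repeating every 3. A repeating key of period 3 is used — shifts +7, +11, +11 over and over.
On madness: m+7=t, a+11=l, d+11=o, n+7=u, e+11=p, s+11=d, s+7=z.

tloupdz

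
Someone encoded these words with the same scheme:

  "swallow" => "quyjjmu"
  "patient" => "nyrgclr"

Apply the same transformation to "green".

epccl

Compare letters: s→q is +24, w→u is +24, a→y is +24 — a constant shift. It's a constant shift of +24 (ROT24).
For green: g+24=e, r+24=p, e+24=c, e+24=c, n+24=l.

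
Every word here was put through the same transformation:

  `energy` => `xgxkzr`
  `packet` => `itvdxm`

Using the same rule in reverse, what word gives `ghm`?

not

Compare letters: e→x is +19, n→g is +19, e→x is +19 — a constant shift. This is a Caesar cipher with shift 19.
Decoding ghm: g−19=n, h−19=o, m−19=t.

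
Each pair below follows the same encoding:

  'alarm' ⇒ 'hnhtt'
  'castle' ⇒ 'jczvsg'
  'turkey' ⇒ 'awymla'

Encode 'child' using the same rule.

Shifts by position in alarm: pos 0: a→h (+7), pos 1: l→n (+2), pos 2: a→h (+7), pos 3: r→t (+2) — repeating every 2. A repeating key of period 2 is used — shifts +7, +2 over and over.
For child: c+7=j, h+2=j, i+7=p, l+2=n, d+7=k.

jjpnk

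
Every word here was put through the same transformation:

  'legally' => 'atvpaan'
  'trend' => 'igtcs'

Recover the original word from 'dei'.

Compare letters: l→a is +15, e→t is +15, g→v is +15 — a constant shift. Each letter is shifted forward by 15 in the alphabet (a Caesar shift of +15).
Reversing it on dei: d−15=o, e−15=p, i−15=t.

opt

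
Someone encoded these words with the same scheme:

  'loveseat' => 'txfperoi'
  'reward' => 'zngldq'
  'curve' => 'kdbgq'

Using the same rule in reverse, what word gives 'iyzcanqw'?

Each letter shifts forward by (position + 8), i.e. 8, 9, 10, … — the shift grows by one for each successive letter.
Undoing it on iyzcanqw: i−8=a, y−9=p, z−10=p, c−11=r, a−12=o, n−13=a, q−14=c, w−15=h.

approach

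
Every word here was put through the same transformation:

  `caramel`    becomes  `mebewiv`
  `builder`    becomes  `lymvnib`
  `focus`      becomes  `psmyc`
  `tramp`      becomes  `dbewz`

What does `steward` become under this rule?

cdigebn

The rule splits by letter class: vowels +4, consonants +10.
On steward: s(cons)+10=c, t(cons)+10=d, e(vowel)+4=i, w(cons)+10=g, a(vowel)+4=e, r(cons)+10=b, d(cons)+10=n.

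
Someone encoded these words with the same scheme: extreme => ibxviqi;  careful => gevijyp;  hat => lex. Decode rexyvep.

Compare letters: e→i is +4, x→b is +4, t→x is +4 — a constant shift. It's a constant shift of +4 (ROT4).
Reversing it on rexyvep: r−4=n, e−4=a, x−4=t, y−4=u, v−4=r, e−4=a, p−4=l.

natural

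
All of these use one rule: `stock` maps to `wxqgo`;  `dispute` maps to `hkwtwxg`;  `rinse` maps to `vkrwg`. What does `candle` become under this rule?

The shift depends on letter class: consonant s→w is +4, but vowel o→q is +2. Two shifts are in play — +2 for a/e/i/o/u, +4 for every other letter.
Applying it to candle: c(cons)+4=g, a(vowel)+2=c, n(cons)+4=r, d(cons)+4=h, l(cons)+4=p, e(vowel)+2=g.

gcrhpg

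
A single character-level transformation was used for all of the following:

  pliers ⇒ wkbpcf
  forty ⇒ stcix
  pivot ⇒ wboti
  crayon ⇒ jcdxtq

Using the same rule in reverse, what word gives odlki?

vault

p(15)→w(22) and l(11)→k(10) fit y≡3x+3 (mod 26); the inverse of 3 mod 26 is 9. Treating letters as 0–25, the rule is x ↦ 3x + 3 (mod 26).
Decoding odlki: o(14)→9·(14−3)≡21=v; d(3)→9·(3−3)≡0=a; l(11)→9·(11−3)≡20=u; k(10)→9·(10−3)≡11=l; i(8)→9·(8−3)≡19=t (all mod 26).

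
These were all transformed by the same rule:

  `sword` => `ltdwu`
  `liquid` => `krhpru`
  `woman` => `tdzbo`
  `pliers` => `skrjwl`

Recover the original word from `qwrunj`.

bridge

s(18)→l(11) and w(22)→t(19) fit y≡15x+1 (mod 26); the inverse of 15 mod 26 is 7. Each letter's alphabet position (a=0..z=25) is mapped through 15·x+1 mod 26 — an affine cipher.
Undoing it on qwrunj: q(16)→7·(16−1)≡1=b; w(22)→7·(22−1)≡17=r; r(17)→7·(17−1)≡8=i; u(20)→7·(20−1)≡3=d; n(13)→7·(13−1)≡6=g; j(9)→7·(9−1)≡4=e (all mod 26).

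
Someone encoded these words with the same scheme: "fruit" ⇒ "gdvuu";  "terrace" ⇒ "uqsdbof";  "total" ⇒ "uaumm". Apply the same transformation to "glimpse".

Shifts by position in fruit: pos 0: f→g (+1), pos 1: r→d (+12), pos 2: u→v (+1), pos 3: i→u (+12) — repeating every 2. The shifts repeat in a cycle of length 2: positions 0,1,… shift by +1, +12, then the pattern repeats.
Applying it to glimpse: g+1=h, l+12=x, i+1=j, m+12=y, p+1=q, s+12=e, e+1=f.

hxjyqef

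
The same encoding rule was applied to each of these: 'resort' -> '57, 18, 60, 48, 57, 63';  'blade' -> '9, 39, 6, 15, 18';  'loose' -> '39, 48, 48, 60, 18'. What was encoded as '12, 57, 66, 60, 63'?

r(#18)→57 and e(#5)→18: differences scale by 3, so n = 3·pos + 3. The formula is n = 3×(alphabet index, a=1) + 3.
Decoding 12, 57, 66, 60, 63: 12→(12−3)÷3=3=c, 57→(57−3)÷3=18=r, 66→(66−3)÷3=21=u, 60→(60−3)÷3=19=s, 63→(63−3)÷3=20=t.

crust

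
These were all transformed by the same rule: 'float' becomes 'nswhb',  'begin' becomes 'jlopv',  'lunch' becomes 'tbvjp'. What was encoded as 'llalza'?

desert

Shifts by position in float: pos 0: f→n (+8), pos 1: l→s (+7), pos 2: o→w (+8), pos 3: a→h (+7) — repeating every 2. A repeating key of period 2 is used — shifts +8, +7 over and over.
Undoing it on llalza: l−8=d, l−7=e, a−8=s, l−7=e, z−8=r, a−7=t.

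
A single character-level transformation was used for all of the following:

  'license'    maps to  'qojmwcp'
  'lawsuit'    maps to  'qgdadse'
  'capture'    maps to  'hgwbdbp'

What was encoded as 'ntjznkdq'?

The shift increases by 1 at each position, starting from +5: 5, 6, 7, ….
Undoing it on ntjznkdq: n−5=i, t−6=n, j−7=c, z−8=r, n−9=e, k−10=a, d−11=s, q−12=e.

increase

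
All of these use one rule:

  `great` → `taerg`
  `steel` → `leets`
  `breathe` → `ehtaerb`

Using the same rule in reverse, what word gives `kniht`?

think

The word is simply reversed.
Decoding kniht: then reverse → think.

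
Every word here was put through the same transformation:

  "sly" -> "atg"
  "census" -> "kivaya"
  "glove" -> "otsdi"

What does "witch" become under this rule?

embkp

The shift depends on letter class: consonant s→a is +8, but vowel e→i is +4. The rule splits by letter class: vowels +4, consonants +8.
For witch: w(cons)+8=e, i(vowel)+4=m, t(cons)+8=b, c(cons)+8=k, h(cons)+8=p.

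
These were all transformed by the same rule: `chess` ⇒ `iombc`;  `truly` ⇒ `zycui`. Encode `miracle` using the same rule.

spzjmwq

In chess: c→i is +6, h→o is +7, e→m is +8, s→b is +9 — the shift increases by 1 each position. The shift increases by 1 at each position, starting from +6: 6, 7, 8, ….
For miracle: m+6=s, i+7=p, r+8=z, a+9=j, c+10=m, l+11=w, e+12=q.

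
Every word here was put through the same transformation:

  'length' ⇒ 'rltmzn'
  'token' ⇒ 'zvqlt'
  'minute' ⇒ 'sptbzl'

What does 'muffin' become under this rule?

sbllpt

The shift depends on letter class: consonant l→r is +6, but vowel e→l is +7. The rule splits by letter class: vowels +7, consonants +6.
For muffin: m(cons)+6=s, u(vowel)+7=b, f(cons)+6=l, f(cons)+6=l, i(vowel)+7=p, n(cons)+6=t.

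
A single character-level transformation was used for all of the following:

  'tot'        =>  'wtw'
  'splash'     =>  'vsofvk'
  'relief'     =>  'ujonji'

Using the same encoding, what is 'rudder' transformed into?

The shift depends on letter class: consonant t→w is +3, but vowel o→t is +5. Vowels shift forward by 5 and consonants shift forward by 3.
Applying it to rudder: r(cons)+3=u, u(vowel)+5=z, d(cons)+3=g, d(cons)+3=g, e(vowel)+5=j, r(cons)+3=u.

uzggju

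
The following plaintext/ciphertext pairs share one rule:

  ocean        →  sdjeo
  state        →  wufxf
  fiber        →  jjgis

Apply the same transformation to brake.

fsfof

Shifts by position in ocean: pos 0: o→s (+4), pos 1: c→d (+1), pos 2: e→j (+5), pos 3: a→e (+4), pos 4: n→o (+1) — repeating every 3. A repeating key of period 3 is used — shifts +4, +1, +5 over and over.
For brake: b+4=f, r+1=s, a+5=f, k+4=o, e+1=f.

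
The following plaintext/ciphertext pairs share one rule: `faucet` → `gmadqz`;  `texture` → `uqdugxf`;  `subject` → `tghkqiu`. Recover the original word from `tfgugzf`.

Shifts by position in faucet: pos 0: f→g (+1), pos 1: a→m (+12), pos 2: u→a (+6), pos 3: c→d (+1), pos 4: e→q (+12), pos 5: t→z (+6) — repeating every 3. It's a Vigenère-style cipher with numeric key [1,12,6]: position i shifts by key[i mod 3].
Undoing it on tfgugzf: t−1=s, f−12=t, g−6=a, u−1=t, g−12=u, z−6=t, f−1=e.

statute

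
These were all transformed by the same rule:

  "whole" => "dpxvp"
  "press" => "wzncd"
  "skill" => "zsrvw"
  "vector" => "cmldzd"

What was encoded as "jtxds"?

Each letter shifts forward by (position + 7), i.e. 7, 8, 9, … — the shift grows by one for each successive letter.
Undoing it on jtxds: j−7=c, t−8=l, x−9=o, d−10=t, s−11=h.

cloth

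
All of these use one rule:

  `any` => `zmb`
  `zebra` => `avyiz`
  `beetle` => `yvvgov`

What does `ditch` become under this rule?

wrgxs

Each pair mirrors across the alphabet (a↔z, n↔m, y↔b): positions sum to 25. Each letter is replaced by its mirror in the alphabet: a↔z, b↔y, c↔x, and so on (the Atbash cipher).
On ditch: d↔w, i↔r, t↔g, c↔x, h↔s.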